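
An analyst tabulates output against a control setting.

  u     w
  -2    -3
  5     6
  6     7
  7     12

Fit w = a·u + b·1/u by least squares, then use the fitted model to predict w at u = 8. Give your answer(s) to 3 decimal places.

The normal system MᵀM·[a, b]ᵀ = Mᵀw is [[114, 4]; [4, 7457/22050]]·[a, b]ᵀ = [162, 586/105]ᵀ.
Δ = 114·(7457/22050) − 4² = 82883/3675.
a = (162·(7457/22050) − 4·(586/105))/(82883/3675) = 119299/82883; b = (114·(586/105) − 4·162)/(82883/3675) = -43260/82883.
At u = 8: ŵ = (119299/82883)·(8) + (-43260/82883)·(1/8) = 1897969/165766.

ŵ = 11.450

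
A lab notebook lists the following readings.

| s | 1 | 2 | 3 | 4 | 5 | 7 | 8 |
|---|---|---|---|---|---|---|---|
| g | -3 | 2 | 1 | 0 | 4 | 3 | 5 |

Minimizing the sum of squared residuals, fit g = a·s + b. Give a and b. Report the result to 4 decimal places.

Normal-equation sums: Σs·s = 168, Σs = 30, Σ1 = 7.
For Xᵀg: Σs·g = 85, Σg = 12.
So XᵀX·[a, b]ᵀ = Xᵀg: [[168, 30]; [30, 7]]·[a, b]ᵀ = [85, 12]ᵀ.
Δ = 168·7 − 30² = 276.
a = (85·7 − 30·12)/276 = 235/276; b = (168·12 − 30·85)/276 = -89/46.

a = 0.8514, b = -1.9348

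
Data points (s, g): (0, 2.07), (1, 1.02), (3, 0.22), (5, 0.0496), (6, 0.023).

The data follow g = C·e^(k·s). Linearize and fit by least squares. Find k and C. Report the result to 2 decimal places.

Taking logs, ln g = k·s + ln C, so regress ln g on s.
Σs = 15.0000, Σ(s)² = 71.0000, Σln g = -7.5428, Σs·ln g = -42.1750.
Normal system: [[71.0000, 15.0000]; [15.0000, 5]]·[k, ln C]ᵀ = [-42.1750, -7.5428]ᵀ.
Δ = 71.0000·5 − (15.0000)² = 130.0000; k = (-42.1750·5 − 15.0000·-7.5428)/130.0000 = -0.75179, ln C = (71.0000·-7.5428 − 15.0000·-42.1750)/130.0000 = 0.74681, so C = exp(0.74681) = 2.11026.

k = -0.75, C = 2.11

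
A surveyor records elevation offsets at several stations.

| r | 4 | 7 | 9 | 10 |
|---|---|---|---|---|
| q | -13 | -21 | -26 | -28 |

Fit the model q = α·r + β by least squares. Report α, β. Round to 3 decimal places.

α = -2.524, β = -3.071

Compute the Gram sums: Σr·r = 246, Σr = 30, Σ1 = 4.
Right-hand side: Σr·q = -713, Σq = -88.
Eliminating β: 4·(row 1) − 30·(row 2) gives 84·α = 4·(-713) − 30·(-88) = -212, so α = -53/21.
Then β = ((-88) − 30·(-53/21))/4 = -43/14.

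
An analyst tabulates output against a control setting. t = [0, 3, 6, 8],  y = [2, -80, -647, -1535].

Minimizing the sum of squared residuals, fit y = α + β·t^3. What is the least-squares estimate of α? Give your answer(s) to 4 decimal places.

α = 1.4633

From the data, Σ1 = 4, Σt^3 = 755, Σt^3·t^3 = 309529.
Right-hand side: Σy = -2260, Σt^3·y = -927832.
Normal equations: [[4, 755]; [755, 309529]]·[α, β]ᵀ = [-2260, -927832]ᵀ.
Eliminating β: 309529·(row 1) − 755·(row 2) gives 668091·α = 309529·(-2260) − 755·(-927832) = 977620, so α = 977620/668091.
Then β = ((-927832) − 755·(977620/668091))/309529 = -2005028/668091.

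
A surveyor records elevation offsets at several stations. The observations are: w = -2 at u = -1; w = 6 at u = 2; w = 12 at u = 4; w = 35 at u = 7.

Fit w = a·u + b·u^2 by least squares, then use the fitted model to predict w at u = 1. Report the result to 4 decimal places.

AᵀA·[a, b]ᵀ = Aᵀw reads: 70·a + 414·b = 307;  414·a + 2674·b = 1929.
Eliminating b: 2674·(row 1) − 414·(row 2) gives 15784·a = 2674·307 − 414·1929 = 22312, so a = 2789/1973.
Then b = (1929 − 414·(2789/1973))/2674 = 1983/3946.
At u = 1: ŵ = (2789/1973)·(1) + (1983/3946)·(1) = 7561/3946.

ŵ = 1.9161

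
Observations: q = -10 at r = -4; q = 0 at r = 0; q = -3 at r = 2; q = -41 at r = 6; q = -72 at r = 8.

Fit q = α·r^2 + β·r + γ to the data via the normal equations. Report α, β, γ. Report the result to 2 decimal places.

α = -1.02, β = -1.04, γ = 1.71

From the data, Σr^2·r^2 = 5664, Σr^2·r = 672, Σr^2 = 120, Σr·r = 120, Σr = 12, Σ1 = 5.
Moment sums: Σr^2·q = -6256, Σr·q = -788, Σq = -126.
MᵀM·[α, β, γ]ᵀ = Mᵀq becomes [[5664, 672, 120]; [672, 120, 12]; [120, 12, 5]]·[α, β, γ]ᵀ = [-6256, -788, -126]ᵀ.
Inverting the 3×3 Gram matrix, [α, β, γ]ᵀ = [-235/231, -481/462, 12/7]ᵀ.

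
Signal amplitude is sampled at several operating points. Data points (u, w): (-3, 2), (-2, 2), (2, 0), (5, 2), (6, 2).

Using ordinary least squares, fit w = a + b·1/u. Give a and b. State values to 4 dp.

a = 1.6097, b = -1.4538

With design matrix M, MᵀM = [[5, 1/30]; [1/30, 611/900]] and Mᵀw = [8, -14/15]ᵀ.
det = 5·(611/900) − (1/30)² = 509/150.
a = (8·(611/900) − (1/30)·(-14/15))/(509/150) = 2458/1527; b = (5·(-14/15) − (1/30)·8)/(509/150) = -740/509.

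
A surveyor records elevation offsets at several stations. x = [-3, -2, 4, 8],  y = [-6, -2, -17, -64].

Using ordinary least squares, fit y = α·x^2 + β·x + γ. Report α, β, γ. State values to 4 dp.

The normal equations are: 4449·α + 541·β + 93·γ = -4430;  541·α + 93·β + 7·γ = -558;  93·α + 7·β + 4·γ = -89.
(Σx^2·x^2 = 4449, Σx^2·x = 541, Σx^2 = 93, Σx·x = 93, Σx = 7, Σ1 = 4, Σx^2·y = -4430, Σx·y = -558, Σy = -89.)
Inverting the 3×3 Gram matrix, [α, β, γ]ᵀ = [-4527/4892, -53783/83164, 16509/41582]ᵀ.

α = -0.9254, β = -0.6467, γ = 0.3970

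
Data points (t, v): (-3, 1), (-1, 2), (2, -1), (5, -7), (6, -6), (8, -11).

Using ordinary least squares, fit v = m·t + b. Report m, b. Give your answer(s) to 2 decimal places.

From the data, Σt·t = 139, Σt = 17, Σ1 = 6.
For Xᵀv: Σt·v = -166, Σv = -22.
XᵀX·[m, b]ᵀ = Xᵀv becomes [[139, 17]; [17, 6]]·[m, b]ᵀ = [-166, -22]ᵀ.
Δ = 139·6 − 17² = 545.
m = ((-166)·6 − 17·(-22))/545 = -622/545; b = (139·(-22) − 17·(-166))/545 = -236/545.

m = -1.14, b = -0.43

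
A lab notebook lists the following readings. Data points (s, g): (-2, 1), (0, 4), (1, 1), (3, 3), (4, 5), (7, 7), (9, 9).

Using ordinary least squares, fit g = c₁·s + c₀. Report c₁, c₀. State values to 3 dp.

c₁ = 0.701, c₀ = 2.082

Sums needed: Σs·s = 160, Σs = 22, Σ1 = 7.
Moment sums: Σs·g = 158, Σg = 30.
Normal equations: [[160, 22]; [22, 7]]·[c₁, c₀]ᵀ = [158, 30]ᵀ.
Eliminating c₀: 7·(row 1) − 22·(row 2) gives 636·c₁ = 7·158 − 22·30 = 446, so c₁ = 223/318.
Then c₀ = (30 − 22·(223/318))/7 = 331/159.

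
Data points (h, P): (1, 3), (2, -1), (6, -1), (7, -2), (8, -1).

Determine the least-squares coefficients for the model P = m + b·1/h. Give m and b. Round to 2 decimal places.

Setting ∂/∂m … = 0 gives: 5·m + (325/168)·b = -2;  (325/168)·m + (37081/28224)·b = 323/168.
(Σ1 = 5, Σ1/h = 325/168, Σ1/h·1/h = 37081/28224, ΣP = -2, Σ1/h·P = 323/168.)
Eliminating b: (37081/28224)·(row 1) − (325/168)·(row 2) gives (19945/7056)·m = (37081/28224)·(-2) − (325/168)·(323/168) = -25591/4032, so m = -179137/79780.
Then b = ((323/168) − (325/168)·(-179137/79780))/(37081/28224) = 19026/3989.

m = -2.25, b = 4.77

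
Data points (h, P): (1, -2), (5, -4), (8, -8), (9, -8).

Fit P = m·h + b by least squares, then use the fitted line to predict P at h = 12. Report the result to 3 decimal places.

From the data, Σh·h = 171, Σh = 23, Σ1 = 4.
And Σh·P = -158, ΣP = -22.
Δ = 171·4 − 23² = 155.
m = ((-158)·4 − 23·(-22))/155 = -126/155; b = (171·(-22) − 23·(-158))/155 = -128/155.
At h = 12: P̂ = (-126/155)·(12) + (-128/155)·(1) = -328/31.

P̂ = -10.581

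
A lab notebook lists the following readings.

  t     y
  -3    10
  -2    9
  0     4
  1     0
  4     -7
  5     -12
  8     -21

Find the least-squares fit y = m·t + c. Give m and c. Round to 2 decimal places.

The normal equations are: 119·m + 13·c = -304;  13·m + 7·c = -17.
Determinant 119·7 − 13² = 664.
m = ((-304)·7 − 13·(-17))/664 = -1907/664; c = (119·(-17) − 13·(-304))/664 = 1929/664.

m = -2.87, c = 2.91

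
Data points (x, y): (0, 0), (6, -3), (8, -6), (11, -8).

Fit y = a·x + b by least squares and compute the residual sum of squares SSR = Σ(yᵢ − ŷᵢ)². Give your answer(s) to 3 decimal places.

SSR = 1.537

Entries of AᵀA: Σx·x = 221, Σx = 25, Σ1 = 4.
Right-hand side: Σx·y = -154, Σy = -17.
Normal equations: [[221, 25]; [25, 4]]·[a, b]ᵀ = [-154, -17]ᵀ.
det = 221·4 − 25² = 259.
a = ((-154)·4 − 25·(-17))/259 = -191/259; b = (221·(-17) − 25·(-154))/259 = 93/259.
Residuals: -93/259, 276/259, -17/37, -64/259; SSR = 398/259.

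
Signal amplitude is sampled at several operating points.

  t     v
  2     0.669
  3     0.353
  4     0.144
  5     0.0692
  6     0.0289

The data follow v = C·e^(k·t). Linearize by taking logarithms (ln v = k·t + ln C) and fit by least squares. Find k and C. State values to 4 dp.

k = -0.7913, C = 3.4770

With ln vᵢ as the transformed response and tᵢ as the regressor:
Sums: Σt = 20.0000, Σ(t)² = 90.0000, Σln v = -9.5959, Σt·ln v = -46.2968.
Normal system: [[90.0000, 20.0000]; [20.0000, 5]]·[k, ln C]ᵀ = [-46.2968, -9.5959]ᵀ.
Slope k = (n·Σt·ln v − Σt·Σln v)/(n·Σ(t)² − (Σt)²) = (5·-46.2968 − 20.0000·-9.5959)/50.0000 = -0.79134; ln C = (Σln v − k·Σt)/n = 1.24617, so C = exp(1.24617) = 3.47699.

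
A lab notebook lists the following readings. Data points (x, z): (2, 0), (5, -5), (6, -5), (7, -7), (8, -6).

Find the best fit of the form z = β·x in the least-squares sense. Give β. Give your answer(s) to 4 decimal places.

Compute the Gram sums: Σx·x = 178.
And Σx·z = -152.
β = (-152)/178 = -0.853933.

β = -0.8539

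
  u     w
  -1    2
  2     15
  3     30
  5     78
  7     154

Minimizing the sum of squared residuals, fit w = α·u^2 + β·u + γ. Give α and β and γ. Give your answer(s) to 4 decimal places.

Setting ∂/∂α … = 0 gives: 3124·α + 502·β + 88·γ = 9828;  502·α + 88·β + 16·γ = 1586;  88·α + 16·β + 5·γ = 279.
Row-reducing yields α = 35233/11739, β = 10112/11739, γ = 859/3913.

α = 3.0014, β = 0.8614, γ = 0.2195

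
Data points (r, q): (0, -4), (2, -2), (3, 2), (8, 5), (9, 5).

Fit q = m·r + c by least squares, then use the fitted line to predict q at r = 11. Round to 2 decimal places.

q̂ = 7.74

Sums needed: Σr·r = 158, Σr = 22, Σ1 = 5.
And Σr·q = 87, Σq = 6.
Determinant 158·5 − 22² = 306.
m = (87·5 − 22·6)/306 = 101/102; c = (158·6 − 22·87)/306 = -161/51.
At r = 11: q̂ = (101/102)·(11) + (-161/51)·(1) = 263/34.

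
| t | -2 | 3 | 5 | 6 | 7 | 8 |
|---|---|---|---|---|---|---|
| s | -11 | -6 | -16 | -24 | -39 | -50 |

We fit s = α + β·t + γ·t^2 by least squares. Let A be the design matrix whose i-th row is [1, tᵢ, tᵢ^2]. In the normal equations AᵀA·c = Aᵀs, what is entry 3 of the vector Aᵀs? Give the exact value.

-6473

Entry 3 ↔ basis t^2, so (Aᵀs)_{3} = Σᵢ (t^2)·sᵢ = (4)·(-11) + (9)·(-6) + (25)·(-16) + (36)·(-24) + (49)·(-39) + (64)·(-50) = -6473.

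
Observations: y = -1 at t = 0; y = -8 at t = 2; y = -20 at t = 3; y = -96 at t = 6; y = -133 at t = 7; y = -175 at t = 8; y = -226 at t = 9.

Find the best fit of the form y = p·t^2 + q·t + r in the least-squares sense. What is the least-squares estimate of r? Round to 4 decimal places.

r = -0.9341

The normal equations are: 14451·p + 1835·q + 243·r = -39691;  1835·p + 243·q + 35·r = -5017;  243·p + 35·q + 7·r = -659.
Row-reducing yields p = -66265/21568, q = 58003/21568, r = -10073/10784.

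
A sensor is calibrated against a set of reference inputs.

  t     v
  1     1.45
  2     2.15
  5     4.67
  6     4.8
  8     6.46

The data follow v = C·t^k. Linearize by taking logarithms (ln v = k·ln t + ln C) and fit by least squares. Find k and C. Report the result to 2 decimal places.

Linearized form: ln v = k·ln t + ln C. From the 5 transformed points,
XᵀX = [[10.6052, 6.1738]; [6.1738, 5]], rhs = [9.7010, 6.1124]ᵀ  (here Σln t = 6.1738, Σ(ln t)² = 10.6052, Σln v = 6.1124, Σln t·ln v = 9.7010).
Slope k = (n·Σln t·ln v − Σln t·Σln v)/(n·Σ(ln t)² − (Σln t)²) = (5·9.7010 − 6.1738·6.1124)/14.9105 = 0.72220; ln C = (Σln v − k·Σln t)/n = 0.33075, so C = exp(0.33075) = 1.39201.

k = 0.72, C = 1.39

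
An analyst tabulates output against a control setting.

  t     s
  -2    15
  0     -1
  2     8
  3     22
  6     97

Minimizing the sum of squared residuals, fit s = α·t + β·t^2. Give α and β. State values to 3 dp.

Entries of MᵀM: Σt·t = 53, Σt·t^2 = 243, Σt^2·t^2 = 1409.
For Mᵀs: Σt·s = 634, Σt^2·s = 3782.
MᵀM·[α, β]ᵀ = Mᵀs becomes [[53, 243]; [243, 1409]]·[α, β]ᵀ = [634, 3782]ᵀ.
Eliminating β: 1409·(row 1) − 243·(row 2) gives 15628·α = 1409·634 − 243·3782 = -25720, so α = -6430/3907.
Then β = (3782 − 243·(-6430/3907))/1409 = 11596/3907.

α = -1.646, β = 2.968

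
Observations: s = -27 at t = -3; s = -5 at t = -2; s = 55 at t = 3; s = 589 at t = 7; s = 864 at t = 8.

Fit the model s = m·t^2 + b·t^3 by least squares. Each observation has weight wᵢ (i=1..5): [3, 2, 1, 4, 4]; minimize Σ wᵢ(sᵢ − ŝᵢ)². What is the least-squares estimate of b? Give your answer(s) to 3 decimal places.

b = 1.494

From the data, Σwᵢ·t^2·t^2 = 26344, Σwᵢ·t^2·t^3 = 197750, Σwᵢ·t^3·t^3 = 1522216.
For AᵀWs: Σwᵢ·t^2·s = 336354, Σwᵢ·t^3·s = 2581332.
AᵀWA·[m, b]ᵀ = AᵀWs becomes [[26344, 197750]; [197750, 1522216]]·[m, b]ᵀ = [336354, 2581332]ᵀ.
Δ = 26344·1522216 − 197750² = 996195804.
m = (336354·1522216 − 197750·2581332)/996195804 = 128753122/83016317; b = (26344·2581332 − 197750·336354)/996195804 = 124050559/83016317.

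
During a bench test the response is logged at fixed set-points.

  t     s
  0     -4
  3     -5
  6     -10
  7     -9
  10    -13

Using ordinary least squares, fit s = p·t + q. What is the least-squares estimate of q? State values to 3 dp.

q = -3.354

Normal-equation sums: Σt·t = 194, Σt = 26, Σ1 = 5.
For Xᵀs: Σt·s = -268, Σs = -41.
Normal equations: [[194, 26]; [26, 5]]·[p, q]ᵀ = [-268, -41]ᵀ.
det = 194·5 − 26² = 294.
p = ((-268)·5 − 26·(-41))/294 = -137/147; q = (194·(-41) − 26·(-268))/294 = -493/147.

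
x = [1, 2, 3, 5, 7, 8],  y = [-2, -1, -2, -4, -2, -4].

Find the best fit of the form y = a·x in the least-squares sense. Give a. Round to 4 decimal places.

From the data, Σx·x = 152.
Moment sums: Σx·y = -76.
Normal equations: [[152]]·[a]ᵀ = [-76]ᵀ.
a = (-76)/152 = -0.5.

a = -0.5000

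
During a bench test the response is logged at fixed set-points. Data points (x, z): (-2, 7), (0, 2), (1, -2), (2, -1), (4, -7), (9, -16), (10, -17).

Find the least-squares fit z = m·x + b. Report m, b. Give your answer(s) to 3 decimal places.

m = -1.968, b = 1.889

Compute the Gram sums: Σx·x = 206, Σx = 24, Σ1 = 7.
Moment sums: Σx·z = -360, Σz = -34.
Δ = 206·7 − 24² = 866.
m = ((-360)·7 − 24·(-34))/866 = -852/433; b = (206·(-34) − 24·(-360))/866 = 818/433.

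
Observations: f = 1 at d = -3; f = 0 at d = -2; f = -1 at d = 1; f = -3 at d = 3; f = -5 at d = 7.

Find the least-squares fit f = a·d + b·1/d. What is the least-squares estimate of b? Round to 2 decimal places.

b = 0.25

Setting ∂/∂a … = 0 gives: 72·a + 5·b = -48;  5·a + (2633/1764)·b = -64/21.
(Σd·d = 72, Σd·1/d = 5, Σ1/d·1/d = 2633/1764, Σd·f = -48, Σ1/d·f = -64/21.)
Determinant 72·(2633/1764) − 5² = 4041/49.
a = ((-48)·(2633/1764) − 5·(-64/21))/(4041/49) = -2764/4041; b = (72·(-64/21) − 5·(-48))/(4041/49) = 112/449.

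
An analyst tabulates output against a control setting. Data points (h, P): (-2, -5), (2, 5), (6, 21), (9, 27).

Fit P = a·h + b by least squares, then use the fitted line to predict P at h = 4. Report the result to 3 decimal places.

The normal system MᵀM·[a, b]ᵀ = MᵀP is [[125, 15]; [15, 4]]·[a, b]ᵀ = [389, 48]ᵀ.
det = 125·4 − 15² = 275.
a = (389·4 − 15·48)/275 = 76/25; b = (125·48 − 15·389)/275 = 3/5.
At h = 4: P̂ = (76/25)·(4) + (3/5)·(1) = 319/25.

P̂ = 12.760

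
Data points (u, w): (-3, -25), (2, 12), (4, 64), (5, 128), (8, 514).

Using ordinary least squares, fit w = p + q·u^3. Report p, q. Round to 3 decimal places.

From the data, Σ1 = 5, Σu^3 = 682, Σu^3·u^3 = 282658.
Right-hand side: Σw = 693, Σu^3·w = 284035.
Eliminating q: 282658·(row 1) − 682·(row 2) gives 948166·p = 282658·693 − 682·284035 = 2170124, so p = 35002/15293.
Then q = (284035 − 682·(35002/15293))/282658 = 947549/948166.

p = 2.289, q = 0.999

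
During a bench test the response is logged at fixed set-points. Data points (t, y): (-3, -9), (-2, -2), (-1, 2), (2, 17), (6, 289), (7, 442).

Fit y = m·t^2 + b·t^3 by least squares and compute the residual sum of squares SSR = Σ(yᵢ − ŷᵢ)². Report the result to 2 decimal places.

SSR = 5.89

Setting ∂/∂m … = 0 gives: 3811·m + 24339·b = 32043;  24339·m + 165163·b = 214423.
Δ = 3811·165163 − 24339² = 37049272.
m = (32043·165163 − 24339·214423)/37049272 = 18369153/9262318; b = (3811·214423 − 24339·32043)/37049272 = 9317869/9262318.
Residuals: 1449612/4631159, -8729148/4631159, 4736676/4631159, 4719921/4631159, 1430345/4631159, -1086504/4631159; SSR = 27258734/4631159.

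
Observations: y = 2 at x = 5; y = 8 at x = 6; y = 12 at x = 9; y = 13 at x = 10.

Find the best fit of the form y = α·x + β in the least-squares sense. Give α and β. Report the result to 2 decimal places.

Setting ∂/∂α … = 0 gives: 242·α + 30·β = 296;  30·α + 4·β = 35.
Determinant 242·4 − 30² = 68.
α = (296·4 − 30·35)/68 = 67/34; β = (242·35 − 30·296)/68 = -205/34.

α = 1.97, β = -6.03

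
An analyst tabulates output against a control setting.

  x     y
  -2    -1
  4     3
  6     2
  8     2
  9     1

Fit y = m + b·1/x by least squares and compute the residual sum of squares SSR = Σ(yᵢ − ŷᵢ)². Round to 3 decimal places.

SSR = 0.963

Setting ∂/∂m … = 0 gives: 5·m + (11/72)·b = 7;  (11/72)·m + (1909/5184)·b = 35/18.
Determinant 5·(1909/5184) − (11/72)² = 589/324.
m = (7·(1909/5184) − (11/72)·(35/18))/(589/324) = 11823/9424; b = (5·(35/18) − (11/72)·7)/(589/324) = 5607/1178.
Residuals: 1181/9424, 5235/9424, -451/9424, 709/4712, -7383/9424; SSR = 9075/9424.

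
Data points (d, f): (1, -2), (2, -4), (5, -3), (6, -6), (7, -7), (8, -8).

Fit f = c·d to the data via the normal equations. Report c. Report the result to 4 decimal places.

Entries of AᵀA: Σd·d = 179.
And Σd·f = -174.
So AᵀA·[c]ᵀ = Aᵀf: [[179]]·[c]ᵀ = [-174]ᵀ.
c = (-174)/179 = -0.972067.

c = -0.9721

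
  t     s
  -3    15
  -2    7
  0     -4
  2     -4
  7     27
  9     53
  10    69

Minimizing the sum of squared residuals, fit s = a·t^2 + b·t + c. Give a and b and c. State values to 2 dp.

Compute the Gram sums: Σt^2·t^2 = 19075, Σt^2·t = 2045, Σt^2 = 247, Σt·t = 247, Σt = 23, Σ1 = 7.
And Σt^2·s = 12663, Σt·s = 1289, Σs = 163.
Normal equations: [[19075, 2045, 247]; [2045, 247, 23]; [247, 23, 7]]·[a, b, c]ᵀ = [12663, 1289, 163]ᵀ.
Inverting the 3×3 Gram matrix, [a, b, c]ᵀ = [21293/21213, -59972/21213, -60328/21213]ᵀ.

a = 1.00, b = -2.83, c = -2.84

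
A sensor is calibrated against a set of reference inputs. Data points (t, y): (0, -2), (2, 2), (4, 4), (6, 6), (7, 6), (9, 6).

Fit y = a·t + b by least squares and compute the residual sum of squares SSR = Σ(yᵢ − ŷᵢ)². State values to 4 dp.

Forming MᵀM = [[186, 28]; [28, 6]] and Mᵀy = [152, 22]ᵀ gives MᵀM·[a, b]ᵀ = Mᵀy.
Δ = 186·6 − 28² = 332.
a = (152·6 − 28·22)/332 = 74/83; b = (186·22 − 28·152)/332 = -41/83.
Residuals: -125/83, 59/83, 77/83, 95/83, 21/83, -127/83; SSR = 610/83.

SSR = 7.3494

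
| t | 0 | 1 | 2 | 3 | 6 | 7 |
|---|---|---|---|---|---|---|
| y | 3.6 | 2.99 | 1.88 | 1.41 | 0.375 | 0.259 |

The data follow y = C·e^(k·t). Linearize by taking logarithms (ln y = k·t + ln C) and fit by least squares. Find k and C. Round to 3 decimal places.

k = -0.391, C = 4.087

Let Y = ln y. Fitting Y = k·t + ln C by least squares:
Σt = 19.0000, Σ(t)² = 99.0000, Σln y = 1.0193, Σt·ln y = -11.9529.
Equations: 99.0000·k + 19.0000·ln C = -11.9529;  19.0000·k + 6·ln C = 1.0193.
Δ = 99.0000·6 − (19.0000)² = 233.0000; k = (-11.9529·6 − 19.0000·1.0193)/233.0000 = -0.39092, ln C = (99.0000·1.0193 − 19.0000·-11.9529)/233.0000 = 1.40780, so C = exp(1.40780) = 4.08694.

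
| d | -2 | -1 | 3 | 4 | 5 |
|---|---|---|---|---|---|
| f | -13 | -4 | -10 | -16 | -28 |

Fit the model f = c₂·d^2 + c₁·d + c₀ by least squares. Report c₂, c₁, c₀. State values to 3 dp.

c₂ = -1.484, c₁ = 2.167, c₀ = -1.776

Compute the Gram sums: Σd^2·d^2 = 979, Σd^2·d = 207, Σd^2 = 55, Σd·d = 55, Σd = 9, Σ1 = 5.
And Σd^2·f = -1102, Σd·f = -204, Σf = -71.
So AᵀA·[c₂, c₁, c₀]ᵀ = Aᵀf: [[979, 207, 55]; [207, 55, 9]; [55, 9, 5]]·[c₂, c₁, c₀]ᵀ = [-1102, -204, -71]ᵀ.
Inverting the 3×3 Gram matrix, [c₂, c₁, c₀]ᵀ = [-10563/7118, 15423/7118, -6322/3559]ᵀ.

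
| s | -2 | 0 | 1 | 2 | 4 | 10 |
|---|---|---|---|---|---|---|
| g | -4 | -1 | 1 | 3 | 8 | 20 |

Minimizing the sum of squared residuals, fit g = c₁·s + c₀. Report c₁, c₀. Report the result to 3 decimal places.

c₁ = 2.051, c₀ = -0.629

Sums needed: Σs·s = 125, Σs = 15, Σ1 = 6.
Right-hand side: Σs·g = 247, Σg = 27.
Normal equations: [[125, 15]; [15, 6]]·[c₁, c₀]ᵀ = [247, 27]ᵀ.
det = 125·6 − 15² = 525.
c₁ = (247·6 − 15·27)/525 = 359/175; c₀ = (125·27 − 15·247)/525 = -22/35.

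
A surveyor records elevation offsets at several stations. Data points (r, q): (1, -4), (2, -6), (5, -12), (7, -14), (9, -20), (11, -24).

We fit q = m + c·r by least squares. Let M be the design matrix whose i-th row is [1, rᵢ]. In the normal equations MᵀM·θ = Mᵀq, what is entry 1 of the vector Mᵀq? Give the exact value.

Entry 1 ↔ basis 1, so (Mᵀq)_{1} = Σᵢ qᵢ = (1)·(-4) + (1)·(-6) + (1)·(-12) + (1)·(-14) + (1)·(-20) + (1)·(-24) = -80.

-80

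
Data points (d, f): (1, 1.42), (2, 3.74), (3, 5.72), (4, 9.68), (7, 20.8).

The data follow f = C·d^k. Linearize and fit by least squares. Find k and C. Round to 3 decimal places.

Taking logs, ln f = k·ln d + ln C, so regress ln f on ln d.
Over the data: Σln d = 5.1240, Σ(ln d)² = 7.3958, Σln f = 8.7187, Σln d·ln f = 11.8830.
Normal system: [[7.3958, 5.1240]; [5.1240, 5]]·[k, ln C]ᵀ = [11.8830, 8.7187]ᵀ.
Slope k = (n·Σln d·ln f − Σln d·Σln f)/(n·Σ(ln d)² − (Σln d)²) = (5·11.8830 − 5.1240·8.7187)/10.7239 = 1.37455; ln C = (Σln f − k·Σln d)/n = 0.33512, so C = exp(0.33512) = 1.39811.

k = 1.375, C = 1.398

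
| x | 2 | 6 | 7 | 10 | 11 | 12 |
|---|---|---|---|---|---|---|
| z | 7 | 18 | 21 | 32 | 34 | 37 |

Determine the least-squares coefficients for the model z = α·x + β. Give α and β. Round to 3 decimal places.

α = 3.071, β = 0.262

The normal equations are: 454·α + 48·β = 1407;  48·α + 6·β = 149.
(Σx·x = 454, Σx = 48, Σ1 = 6, Σx·z = 1407, Σz = 149.)
Δ = 454·6 − 48² = 420.
α = (1407·6 − 48·149)/420 = 43/14; β = (454·149 − 48·1407)/420 = 11/42.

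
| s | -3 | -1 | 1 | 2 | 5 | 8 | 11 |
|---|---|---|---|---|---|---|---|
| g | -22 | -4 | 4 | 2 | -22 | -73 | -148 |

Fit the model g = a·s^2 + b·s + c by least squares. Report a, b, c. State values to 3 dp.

a = -1.517, b = 3.050, c = 1.181

AᵀA·[a, b, c]ᵀ = Aᵀg reads: 19461·a + 1949·b + 225·c = -23320;  1949·a + 225·b + 23·c = -2244;  225·a + 23·b + 7·c = -263.
Solving the 3×3 system (Gaussian elimination) gives a = -1932827/1273762, b = 3885193/1273762, c = 751945/636881.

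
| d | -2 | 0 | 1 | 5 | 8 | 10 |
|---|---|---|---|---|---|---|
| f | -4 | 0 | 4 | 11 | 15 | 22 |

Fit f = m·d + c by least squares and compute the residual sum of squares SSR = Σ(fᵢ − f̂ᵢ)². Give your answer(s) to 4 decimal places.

Normal-equation sums: Σd·d = 194, Σd = 22, Σ1 = 6.
And Σd·f = 407, Σf = 48.
Normal equations: [[194, 22]; [22, 6]]·[m, c]ᵀ = [407, 48]ᵀ.
Δ = 194·6 − 22² = 680.
m = (407·6 − 22·48)/680 = 693/340; c = (194·48 − 22·407)/680 = 179/340.
Residuals: -9/20, -179/340, 122/85, 24/85, -623/340, 371/340; SSR = 2437/340.

SSR = 7.1676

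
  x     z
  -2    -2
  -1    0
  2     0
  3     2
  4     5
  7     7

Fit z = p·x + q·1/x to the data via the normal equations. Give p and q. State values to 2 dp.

Setting ∂/∂p … = 0 gives: 83·p + 6·q = 79;  6·p + (11953/7056)·q = 47/12.
Eliminating q: (11953/7056)·(row 1) − 6·(row 2) gives (738083/7056)·p = (11953/7056)·79 − 6·(47/12) = 778471/7056, so p = 778471/738083.
Then q = ((47/12) − 6·(778471/738083))/(11953/7056) = -1050756/738083.

p = 1.05, q = -1.42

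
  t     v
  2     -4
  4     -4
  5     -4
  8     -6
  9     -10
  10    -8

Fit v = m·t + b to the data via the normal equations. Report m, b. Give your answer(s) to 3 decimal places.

Setting ∂/∂m … = 0 gives: 290·m + 38·b = -262;  38·m + 6·b = -36.
Δ = 290·6 − 38² = 296.
m = ((-262)·6 − 38·(-36))/296 = -51/74; b = (290·(-36) − 38·(-262))/296 = -121/74.

m = -0.689, b = -1.635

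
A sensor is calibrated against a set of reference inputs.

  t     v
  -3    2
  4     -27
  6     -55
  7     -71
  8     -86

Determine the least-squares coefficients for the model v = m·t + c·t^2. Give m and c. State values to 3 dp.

m = -3.413, c = -0.934

From the data, Σt·t = 174, Σt·t^2 = 1108, Σt^2·t^2 = 8130.
Right-hand side: Σt·v = -1629, Σt^2·v = -11377.
XᵀX·[m, c]ᵀ = Xᵀv becomes [[174, 1108]; [1108, 8130]]·[m, c]ᵀ = [-1629, -11377]ᵀ.
det = 174·8130 − 1108² = 186956.
m = ((-1629)·8130 − 1108·(-11377))/186956 = -319027/93478; c = (174·(-11377) − 1108·(-1629))/186956 = -87333/93478.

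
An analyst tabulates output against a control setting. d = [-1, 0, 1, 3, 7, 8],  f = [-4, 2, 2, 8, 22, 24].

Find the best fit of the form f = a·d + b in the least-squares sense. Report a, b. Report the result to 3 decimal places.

Setting ∂/∂a … = 0 gives: 124·a + 18·b = 376;  18·a + 6·b = 54.
(Σd·d = 124, Σd = 18, Σ1 = 6, Σd·f = 376, Σf = 54.)
det = 124·6 − 18² = 420.
a = (376·6 − 18·54)/420 = 107/35; b = (124·54 − 18·376)/420 = -6/35.

a = 3.057, b = -0.171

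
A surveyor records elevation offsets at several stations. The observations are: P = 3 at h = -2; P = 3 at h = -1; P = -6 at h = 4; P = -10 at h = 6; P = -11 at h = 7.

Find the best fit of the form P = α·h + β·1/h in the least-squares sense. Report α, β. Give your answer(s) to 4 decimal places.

AᵀA·[α, β]ᵀ = AᵀP reads: 106·α + 5·β = -170;  5·α + (9601/7056)·β = -194/21.
Eliminating β: (9601/7056)·(row 1) − 5·(row 2) gives (420653/3528)·α = (9601/7056)·(-170) − 5·(-194/21) = -653125/3528, so α = -653125/420653.
Then β = ((-194/21) − 5·(-653125/420653))/(9601/7056) = -455952/420653.

α = -1.5526, β = -1.0839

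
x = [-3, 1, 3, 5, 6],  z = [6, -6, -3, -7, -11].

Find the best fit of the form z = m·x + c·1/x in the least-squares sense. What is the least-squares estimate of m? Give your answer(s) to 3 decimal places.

The normal system MᵀM·[m, c]ᵀ = Mᵀz is [[80, 5]; [5, 129/100]]·[m, c]ᵀ = [-134, -367/30]ᵀ.
Eliminating c: (129/100)·(row 1) − 5·(row 2) gives (391/5)·m = (129/100)·(-134) − 5·(-367/30) = -8377/75, so m = -8377/5865.
Then c = ((-367/30) − 5·(-8377/5865))/(129/100) = -4630/1173.

m = -1.428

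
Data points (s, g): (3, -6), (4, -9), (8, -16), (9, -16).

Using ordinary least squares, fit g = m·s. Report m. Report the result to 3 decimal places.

XᵀX·[m]ᵀ = Xᵀg reads: 170·m = -326.
(Σs·s = 170, Σs·g = -326.)
m = (-326)/170 = -1.91765.

m = -1.918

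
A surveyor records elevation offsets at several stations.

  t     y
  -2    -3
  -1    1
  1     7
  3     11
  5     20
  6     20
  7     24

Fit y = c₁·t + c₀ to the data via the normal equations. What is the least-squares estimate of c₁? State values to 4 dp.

Sums needed: Σt·t = 125, Σt = 19, Σ1 = 7.
And Σt·y = 433, Σy = 80.
Normal equations: [[125, 19]; [19, 7]]·[c₁, c₀]ᵀ = [433, 80]ᵀ.
det = 125·7 − 19² = 514.
c₁ = (433·7 − 19·80)/514 = 1511/514; c₀ = (125·80 − 19·433)/514 = 1773/514.

c₁ = 2.9397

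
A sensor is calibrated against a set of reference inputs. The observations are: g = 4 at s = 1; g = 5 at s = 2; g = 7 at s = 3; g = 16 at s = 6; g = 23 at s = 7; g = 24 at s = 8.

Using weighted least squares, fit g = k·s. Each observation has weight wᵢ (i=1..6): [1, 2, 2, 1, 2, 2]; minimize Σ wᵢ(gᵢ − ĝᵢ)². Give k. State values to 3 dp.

The normal system MᵀWM·[k]ᵀ = MᵀWg is [[289]]·[k]ᵀ = [868]ᵀ.
Hence k = 868 / 289 ≈ 3.00346.

k = 3.003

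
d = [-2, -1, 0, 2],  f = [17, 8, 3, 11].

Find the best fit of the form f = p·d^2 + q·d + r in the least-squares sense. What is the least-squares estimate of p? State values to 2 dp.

From the data, Σd^2·d^2 = 33, Σd^2·d = -1, Σd^2 = 9, Σd·d = 9, Σd = -1, Σ1 = 4.
And Σd^2·f = 120, Σd·f = -20, Σf = 39.
Normal equations: [[33, -1, 9]; [-1, 9, -1]; [9, -1, 4]]·[p, q, r]ᵀ = [120, -20, 39]ᵀ.
Solving the 3×3 system (Gaussian elimination) gives p = 59/22, q = -171/110, r = 183/55.

p = 2.68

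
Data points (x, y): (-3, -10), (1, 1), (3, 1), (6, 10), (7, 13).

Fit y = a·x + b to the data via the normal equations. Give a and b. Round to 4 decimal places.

a = 2.2068, b = -3.1790

MᵀM·[a, b]ᵀ = Mᵀy reads: 104·a + 14·b = 185;  14·a + 5·b = 15.
Eliminating b: 5·(row 1) − 14·(row 2) gives 324·a = 5·185 − 14·15 = 715, so a = 715/324.
Then b = (15 − 14·(715/324))/5 = -515/162.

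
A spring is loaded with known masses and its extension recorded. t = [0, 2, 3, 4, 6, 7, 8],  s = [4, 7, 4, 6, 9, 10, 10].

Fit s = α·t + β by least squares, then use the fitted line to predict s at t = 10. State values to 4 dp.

Sums needed: Σt·t = 178, Σt = 30, Σ1 = 7.
And Σt·s = 254, Σs = 50.
AᵀA·[α, β]ᵀ = Aᵀs becomes [[178, 30]; [30, 7]]·[α, β]ᵀ = [254, 50]ᵀ.
Determinant 178·7 − 30² = 346.
α = (254·7 − 30·50)/346 = 139/173; β = (178·50 − 30·254)/346 = 640/173.
At t = 10: ŝ = (139/173)·(10) + (640/173)·(1) = 2030/173.

ŝ = 11.7341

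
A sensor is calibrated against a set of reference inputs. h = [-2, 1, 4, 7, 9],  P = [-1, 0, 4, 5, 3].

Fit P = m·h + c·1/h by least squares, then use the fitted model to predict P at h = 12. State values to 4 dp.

P̂ = 6.3846

Setting ∂/∂m … = 0 gives: 151·m + 5·c = 80;  5·m + (85429/63504)·c = 107/42.
(Σh·h = 151, Σh·1/h = 5, Σ1/h·1/h = 85429/63504, Σh·P = 80, Σ1/h·P = 107/42.)
det = 151·(85429/63504) − 5² = 11312179/63504.
m = (80·(85429/63504) − 5·(107/42))/(11312179/63504) = 6025400/11312179; c = (151·(107/42) − 5·80)/(11312179/63504) = -972216/11312179.
At h = 12: P̂ = (6025400/11312179)·(12) + (-972216/11312179)·(1/12) = 72223782/11312179.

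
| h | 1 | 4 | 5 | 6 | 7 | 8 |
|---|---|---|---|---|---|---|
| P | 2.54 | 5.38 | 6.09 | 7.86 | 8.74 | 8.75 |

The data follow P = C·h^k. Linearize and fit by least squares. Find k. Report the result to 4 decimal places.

With ln Pᵢ as the transformed response and ln hᵢ as the regressor:
Σln h = 8.8128, Σ(ln h)² = 15.8331, Σln P = 10.8203, Σln h·ln P = 17.6636.
Equations: 15.8331·k + 8.8128·ln C = 17.6636;  8.8128·k + 6·ln C = 10.8203.
Solving (det = 17.3327): k = 0.61297, ln C = 0.90304.

k = 0.6130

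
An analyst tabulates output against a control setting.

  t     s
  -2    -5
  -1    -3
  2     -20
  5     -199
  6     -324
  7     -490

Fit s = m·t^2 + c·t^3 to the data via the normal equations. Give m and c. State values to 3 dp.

The normal equations are: 4355·m + 27707·c = -40752;  27707·m + 180059·c = -263046.
(Σt^2·t^2 = 4355, Σt^2·t^3 = 27707, Σt^3·t^3 = 180059, Σt^2·s = -40752, Σt^3·s = -263046.)
Δ = 4355·180059 − 27707² = 16479096.
m = ((-40752)·180059 − 27707·(-263046))/16479096 = -8258141/2746516; c = (4355·(-263046) − 27707·(-40752))/16479096 = -2741611/2746516.

m = -3.007, c = -0.998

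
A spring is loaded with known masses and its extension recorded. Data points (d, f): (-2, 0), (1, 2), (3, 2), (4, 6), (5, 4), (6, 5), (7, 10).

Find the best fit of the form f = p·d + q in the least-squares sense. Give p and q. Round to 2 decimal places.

AᵀA·[p, q]ᵀ = Aᵀf reads: 140·p + 24·q = 152;  24·p + 7·q = 29.
(Σd·d = 140, Σd = 24, Σ1 = 7, Σd·f = 152, Σf = 29.)
Δ = 140·7 − 24² = 404.
p = (152·7 − 24·29)/404 = 92/101; q = (140·29 − 24·152)/404 = 103/101.

p = 0.91, q = 1.02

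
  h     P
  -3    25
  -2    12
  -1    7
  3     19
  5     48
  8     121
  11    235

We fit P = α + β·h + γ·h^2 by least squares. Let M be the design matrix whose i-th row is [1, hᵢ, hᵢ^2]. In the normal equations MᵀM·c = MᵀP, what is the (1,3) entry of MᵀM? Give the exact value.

Row 1 ↔ basis 1, column 3 ↔ basis h^2, so (MᵀM)_{1,3} = Σᵢ h^2 = (1)·(9) + (1)·(4) + (1)·(1) + (1)·(9) + (1)·(25) + (1)·(64) + (1)·(121) = 233.

233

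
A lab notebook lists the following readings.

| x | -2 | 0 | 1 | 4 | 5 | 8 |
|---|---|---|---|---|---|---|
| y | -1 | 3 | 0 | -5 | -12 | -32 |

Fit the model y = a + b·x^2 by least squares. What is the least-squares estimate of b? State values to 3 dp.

b = -0.527

Compute the Gram sums: Σ1 = 6, Σx^2 = 110, Σx^2·x^2 = 4994.
Right-hand side: Σy = -47, Σx^2·y = -2432.
Normal equations: [[6, 110]; [110, 4994]]·[a, b]ᵀ = [-47, -2432]ᵀ.
Eliminating b: 4994·(row 1) − 110·(row 2) gives 17864·a = 4994·(-47) − 110·(-2432) = 32802, so a = 213/116.
Then b = ((-2432) − 110·(213/116))/4994 = -673/1276.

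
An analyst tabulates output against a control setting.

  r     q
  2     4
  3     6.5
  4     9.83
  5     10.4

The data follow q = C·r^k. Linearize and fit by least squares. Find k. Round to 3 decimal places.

Taking logs, ln q = k·ln r + ln C, so regress ln q on ln r.
XᵀX = [[6.1995, 4.7875]; [4.7875, 4]], rhs = [9.9546, 7.8853]ᵀ  (here Σln r = 4.7875, Σ(ln r)² = 6.1995, Σln q = 7.8853, Σln r·ln q = 9.9546).
Δ = 6.1995·4 − (4.7875)² = 1.8779; k = (9.9546·4 − 4.7875·7.8853)/1.8779 = 1.10083, ln C = (6.1995·7.8853 − 4.7875·9.9546)/1.8779 = 0.65379.

k = 1.101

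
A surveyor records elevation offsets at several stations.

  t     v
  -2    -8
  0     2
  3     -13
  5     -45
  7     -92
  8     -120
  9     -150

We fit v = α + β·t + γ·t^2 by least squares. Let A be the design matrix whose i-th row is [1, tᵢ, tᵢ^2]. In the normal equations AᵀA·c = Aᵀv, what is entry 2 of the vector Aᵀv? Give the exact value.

-3202

Entry 2 ↔ basis t, so (Aᵀv)_{2} = Σᵢ (t)·vᵢ = (-2)·(-8) + (0)·(2) + (3)·(-13) + (5)·(-45) + (7)·(-92) + (8)·(-120) + (9)·(-150) = -3202.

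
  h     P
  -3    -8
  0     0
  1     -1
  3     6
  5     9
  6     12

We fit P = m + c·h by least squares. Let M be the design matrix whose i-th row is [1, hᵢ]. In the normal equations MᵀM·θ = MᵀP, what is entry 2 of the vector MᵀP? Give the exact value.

Entry 2 ↔ basis h, so (MᵀP)_{2} = Σᵢ (h)·Pᵢ = (-3)·(-8) + (0)·(0) + (1)·(-1) + (3)·(6) + (5)·(9) + (6)·(12) = 158.

158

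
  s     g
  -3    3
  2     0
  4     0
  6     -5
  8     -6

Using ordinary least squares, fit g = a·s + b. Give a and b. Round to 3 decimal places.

Setting ∂/∂a … = 0 gives: 129·a + 17·b = -87;  17·a + 5·b = -8.
Eliminating b: 5·(row 1) − 17·(row 2) gives 356·a = 5·(-87) − 17·(-8) = -299, so a = -299/356.
Then b = ((-8) − 17·(-299/356))/5 = 447/356.

a = -0.840, b = 1.256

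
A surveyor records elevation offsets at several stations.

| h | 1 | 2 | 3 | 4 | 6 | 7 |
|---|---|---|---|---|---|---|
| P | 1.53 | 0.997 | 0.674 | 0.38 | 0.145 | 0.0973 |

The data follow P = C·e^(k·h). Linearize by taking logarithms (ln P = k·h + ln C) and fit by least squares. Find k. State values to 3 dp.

Linearized form: ln P = k·h + ln C. From the 6 transformed points,
Σh = 23.0000, Σ(h)² = 115.0000, Σln P = -5.2008, Σh·ln P = -32.5305.
Equations: 115.0000·k + 23.0000·ln C = -32.5305;  23.0000·k + 6·ln C = -5.2008.
Solving (det = 161.0000): k = -0.46934, ln C = 0.93234.

k = -0.469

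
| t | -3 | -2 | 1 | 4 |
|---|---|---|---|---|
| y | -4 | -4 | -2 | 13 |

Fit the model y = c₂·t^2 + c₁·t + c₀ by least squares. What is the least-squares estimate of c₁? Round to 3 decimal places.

c₁ = 1.712

With design matrix M, MᵀM = [[354, 30, 30]; [30, 30, 0]; [30, 0, 4]] and Mᵀy = [154, 70, 3]ᵀ.
Inverting the 3×3 Gram matrix, [c₂, c₁, c₀]ᵀ = [41/66, 113/66, -43/11]ᵀ.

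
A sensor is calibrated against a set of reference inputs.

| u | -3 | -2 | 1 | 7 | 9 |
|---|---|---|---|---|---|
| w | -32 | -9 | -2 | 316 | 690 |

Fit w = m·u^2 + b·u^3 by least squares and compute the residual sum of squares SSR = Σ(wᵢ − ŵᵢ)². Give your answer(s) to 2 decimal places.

SSR = 12.16

Entries of MᵀM: Σu^2·u^2 = 9060, Σu^2·u^3 = 75582, Σu^3·u^3 = 649884.
Right-hand side: Σu^2·w = 71048, Σu^3·w = 612332.
MᵀM·[m, b]ᵀ = Mᵀw becomes [[9060, 75582]; [75582, 649884]]·[m, b]ᵀ = [71048, 612332]ᵀ.
Δ = 9060·649884 − 75582² = 175310316.
m = (71048·649884 − 75582·612332)/175310316 = -9026566/14609193; b = (9060·612332 − 75582·71048)/175310316 = 14814832/14609193.
Residuals: 4581794/4869731, 7714061/4869731, -11668884/4869731, -7560218/4869731, 3827496/4869731; SSR = 59237163/4869731.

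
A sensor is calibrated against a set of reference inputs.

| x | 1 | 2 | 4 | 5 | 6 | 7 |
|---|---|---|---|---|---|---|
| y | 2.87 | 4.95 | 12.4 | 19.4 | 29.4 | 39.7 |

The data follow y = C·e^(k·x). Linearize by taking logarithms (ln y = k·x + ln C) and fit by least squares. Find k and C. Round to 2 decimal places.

Let Y = ln y. Fitting Y = k·x + ln C by least squares:
AᵀA = [[131.0000, 25.0000]; [25.0000, 6]], rhs = [75.2057, 15.1990]ᵀ  (here Σx = 25.0000, Σ(x)² = 131.0000, Σln y = 15.1990, Σx·ln y = 75.2057).
Solving (det = 161.0000): k = 0.44260, ln C = 0.68900, so C = exp(0.68900) = 1.99173.

k = 0.44, C = 1.99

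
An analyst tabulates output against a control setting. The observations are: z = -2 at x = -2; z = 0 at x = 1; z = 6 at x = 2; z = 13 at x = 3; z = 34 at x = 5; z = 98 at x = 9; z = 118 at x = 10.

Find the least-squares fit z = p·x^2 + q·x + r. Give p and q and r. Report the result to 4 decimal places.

Sums needed: Σx^2·x^2 = 17300, Σx^2·x = 1882, Σx^2 = 224, Σx·x = 224, Σx = 28, Σ1 = 7.
Right-hand side: Σx^2·z = 20721, Σx·z = 2287, Σz = 267.
Inverting the 3×3 Gram matrix, [p, q, r]ᵀ = [80945/81294, 10129/4782, -207931/94843]ᵀ.

p = 0.9957, q = 2.1182, r = -2.1924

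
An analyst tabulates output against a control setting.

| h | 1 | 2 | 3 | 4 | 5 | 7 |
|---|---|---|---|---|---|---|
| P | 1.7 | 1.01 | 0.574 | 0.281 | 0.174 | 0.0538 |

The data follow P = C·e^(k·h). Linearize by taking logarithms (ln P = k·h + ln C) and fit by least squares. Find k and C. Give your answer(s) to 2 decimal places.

k = -0.58, C = 3.12

Let Y = ln P. Fitting Y = k·h + ln C by least squares:
Sums: Σh = 22.0000, Σ(h)² = 104.0000, Σln P = -5.9551, Σh·ln P = -35.3933.
Normal system: [[104.0000, 22.0000]; [22.0000, 6]]·[k, ln C]ᵀ = [-35.3933, -5.9551]ᵀ.
Slope k = (n·Σh·ln P − Σh·Σln P)/(n·Σ(h)² − (Σh)²) = (6·-35.3933 − 22.0000·-5.9551)/140.0000 = -0.58105; ln C = (Σln P − k·Σh)/n = 1.13800, so C = exp(1.13800) = 3.12051.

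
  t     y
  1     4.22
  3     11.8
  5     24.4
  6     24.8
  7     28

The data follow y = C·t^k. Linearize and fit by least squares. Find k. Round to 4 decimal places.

Linearized form: ln y = k·ln t + ln C. From the 5 transformed points,
Σln t = 6.4457, Σ(ln t)² = 10.7942, Σln y = 13.6456, Σln t·ln y = 20.0902.
Equations: 10.7942·k + 6.4457·ln C = 20.0902;  6.4457·k + 5·ln C = 13.6456.
Solving (det = 12.4237): k = 1.00578, ln C = 1.43252.

k = 1.0058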